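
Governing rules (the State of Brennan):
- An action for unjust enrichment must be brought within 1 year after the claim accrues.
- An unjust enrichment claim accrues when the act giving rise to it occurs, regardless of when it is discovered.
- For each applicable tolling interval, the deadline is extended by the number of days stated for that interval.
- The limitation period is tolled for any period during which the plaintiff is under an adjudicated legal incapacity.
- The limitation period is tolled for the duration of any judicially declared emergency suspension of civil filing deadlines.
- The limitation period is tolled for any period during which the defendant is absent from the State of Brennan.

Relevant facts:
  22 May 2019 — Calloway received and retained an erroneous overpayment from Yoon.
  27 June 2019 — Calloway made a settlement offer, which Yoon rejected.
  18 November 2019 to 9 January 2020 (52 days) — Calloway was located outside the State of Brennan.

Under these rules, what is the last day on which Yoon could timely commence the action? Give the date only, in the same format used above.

The claim accrued on 22 May 2019, when the wrongful act occurred.
The untolled deadline — 1 year after 22 May 2019 — is 22 May 2020.
The defendant's absence from the jurisdiction from 18 November 2019 to 9 January 2020 tolled the period for 52 days, extending the deadline to 13 July 2020.
None of the other events listed affects the running of the period under the stated rules.

13 July 2020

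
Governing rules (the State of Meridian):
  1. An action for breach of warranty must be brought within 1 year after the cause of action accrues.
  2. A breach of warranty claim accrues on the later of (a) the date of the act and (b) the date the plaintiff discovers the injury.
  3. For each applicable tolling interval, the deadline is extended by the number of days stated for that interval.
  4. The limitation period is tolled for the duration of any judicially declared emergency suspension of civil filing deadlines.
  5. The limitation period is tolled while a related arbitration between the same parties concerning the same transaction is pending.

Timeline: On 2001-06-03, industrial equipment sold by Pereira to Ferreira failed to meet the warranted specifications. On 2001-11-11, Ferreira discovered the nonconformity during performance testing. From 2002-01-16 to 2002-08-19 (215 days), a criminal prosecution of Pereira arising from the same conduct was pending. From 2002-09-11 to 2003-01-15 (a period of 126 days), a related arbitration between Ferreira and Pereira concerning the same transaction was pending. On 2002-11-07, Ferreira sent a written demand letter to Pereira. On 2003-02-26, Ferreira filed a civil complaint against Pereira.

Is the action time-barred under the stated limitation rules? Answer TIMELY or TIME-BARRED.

TIMELY

The claim accrued on 2001-11-11 — the later of the 2001-06-03 act and the 2001-11-11 discovery.
Adding the 1 year base period to 2001-11-11 gives a deadline of 2002-11-11, before any tolling.
Because the pending related arbitration ran from 2002-09-11 to 2003-01-15, the deadline is extended by 126 days to 2003-03-17.
The pending criminal prosecution from 2002-01-16 to 2002-08-19 does not toll the period, because no stated rule makes a criminal prosecution a tolling event.
The other events in the timeline have no effect on the limitation period under the stated rules.
Filing on 2003-02-26 beat the 2003-03-17 deadline — the action is timely.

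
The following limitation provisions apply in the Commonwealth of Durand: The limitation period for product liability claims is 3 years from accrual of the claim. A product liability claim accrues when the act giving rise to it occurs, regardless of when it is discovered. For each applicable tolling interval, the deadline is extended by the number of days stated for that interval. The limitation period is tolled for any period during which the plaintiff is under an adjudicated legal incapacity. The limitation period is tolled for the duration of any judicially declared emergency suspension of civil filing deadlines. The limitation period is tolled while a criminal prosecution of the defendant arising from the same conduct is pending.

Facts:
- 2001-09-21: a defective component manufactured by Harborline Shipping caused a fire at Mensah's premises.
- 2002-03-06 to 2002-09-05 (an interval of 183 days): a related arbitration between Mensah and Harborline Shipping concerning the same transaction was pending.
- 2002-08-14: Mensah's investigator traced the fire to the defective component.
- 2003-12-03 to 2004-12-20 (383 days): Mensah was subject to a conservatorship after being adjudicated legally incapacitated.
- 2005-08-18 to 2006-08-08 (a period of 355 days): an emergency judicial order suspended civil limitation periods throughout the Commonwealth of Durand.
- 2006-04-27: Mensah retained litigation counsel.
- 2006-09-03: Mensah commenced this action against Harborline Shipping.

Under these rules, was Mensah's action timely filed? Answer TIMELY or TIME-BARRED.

TIMELY

Because the rule ties accrual to occurrence, the claim accrued on 2001-09-21, not on the 2002-08-14 discovery date.
Adding the 3 years base period to 2001-09-21 gives a deadline of 2004-09-21, before any tolling.
The period was tolled for 383 days by the plaintiff's legal incapacity (2003-12-03 to 2004-12-20), pushing the deadline to 2005-10-09.
The period was tolled for 355 days by the emergency suspension of filing deadlines (2005-08-18 to 2006-08-08), pushing the deadline to 2006-09-29.
Although a pending arbitration ran from 2002-03-06 to 2002-09-05, the stated rules do not make that a tolling event, so it is disregarded.
Nothing else in the chronology tolls or restarts the period.
The 2006-09-03 filing precedes the 2006-09-29 deadline; the claim is timely.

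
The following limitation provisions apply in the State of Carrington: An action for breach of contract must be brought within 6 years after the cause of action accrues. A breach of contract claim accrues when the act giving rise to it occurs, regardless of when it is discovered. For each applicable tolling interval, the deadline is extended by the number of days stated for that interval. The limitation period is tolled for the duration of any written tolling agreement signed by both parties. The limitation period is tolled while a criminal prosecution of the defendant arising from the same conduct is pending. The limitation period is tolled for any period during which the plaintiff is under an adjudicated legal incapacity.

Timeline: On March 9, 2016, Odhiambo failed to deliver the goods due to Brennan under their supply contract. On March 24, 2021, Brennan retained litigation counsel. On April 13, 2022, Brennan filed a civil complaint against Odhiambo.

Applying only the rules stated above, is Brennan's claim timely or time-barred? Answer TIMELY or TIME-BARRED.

The claim accrued on March 9, 2016, when the wrongful act occurred.
Adding the 6 years base period to March 9, 2016 gives a deadline of March 9, 2022, before any tolling.
The other events in the timeline have no effect on the limitation period under the stated rules.
The April 13, 2022 filing falls after the March 9, 2022 deadline; the claim is time-barred.

TIME-BARRED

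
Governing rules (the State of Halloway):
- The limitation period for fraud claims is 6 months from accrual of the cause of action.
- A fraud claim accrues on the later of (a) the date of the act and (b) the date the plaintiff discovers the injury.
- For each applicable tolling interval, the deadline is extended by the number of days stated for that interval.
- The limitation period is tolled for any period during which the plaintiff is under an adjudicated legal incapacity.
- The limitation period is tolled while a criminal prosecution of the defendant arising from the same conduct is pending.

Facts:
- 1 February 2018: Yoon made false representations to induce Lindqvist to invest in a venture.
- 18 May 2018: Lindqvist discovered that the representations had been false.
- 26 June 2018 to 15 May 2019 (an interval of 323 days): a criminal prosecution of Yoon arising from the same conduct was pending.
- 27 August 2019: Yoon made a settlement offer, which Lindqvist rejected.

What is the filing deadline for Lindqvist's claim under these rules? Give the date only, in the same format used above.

The claim accrued on 18 May 2018 — the later of the 1 February 2018 act and the 18 May 2018 discovery.
6 months from 18 May 2018 is 18 November 2018.
Because the pending criminal prosecution ran from 26 June 2018 to 15 May 2019, the deadline is extended by 323 days to 7 October 2019.
Nothing else in the chronology tolls or restarts the period.

7 October 2019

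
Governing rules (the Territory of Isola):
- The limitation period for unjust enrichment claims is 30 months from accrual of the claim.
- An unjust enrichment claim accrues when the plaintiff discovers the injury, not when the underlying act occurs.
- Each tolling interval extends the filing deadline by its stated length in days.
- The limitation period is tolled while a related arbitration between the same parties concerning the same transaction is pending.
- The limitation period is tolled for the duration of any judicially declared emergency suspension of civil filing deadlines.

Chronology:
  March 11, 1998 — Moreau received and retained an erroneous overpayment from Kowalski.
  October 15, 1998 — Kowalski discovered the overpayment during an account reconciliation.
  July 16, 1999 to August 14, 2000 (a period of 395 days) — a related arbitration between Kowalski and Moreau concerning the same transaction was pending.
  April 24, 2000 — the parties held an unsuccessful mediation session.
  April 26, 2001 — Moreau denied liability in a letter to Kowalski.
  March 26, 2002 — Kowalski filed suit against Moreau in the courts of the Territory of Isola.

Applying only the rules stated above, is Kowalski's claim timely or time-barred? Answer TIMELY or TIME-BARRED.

The claim did not accrue until Kowalski discovered the injury on October 15, 1998; the March 11, 1998 act date does not start the clock under the stated rule.
Adding the 30 months base period to October 15, 1998 gives a deadline of April 15, 2001, before any tolling.
The period was tolled for 395 days by the pending related arbitration (July 16, 1999 to August 14, 2000), pushing the deadline to May 15, 2002.
The other events in the timeline have no effect on the limitation period under the stated rules.
The March 26, 2002 filing precedes the May 15, 2002 deadline; the claim is timely.

TIMELY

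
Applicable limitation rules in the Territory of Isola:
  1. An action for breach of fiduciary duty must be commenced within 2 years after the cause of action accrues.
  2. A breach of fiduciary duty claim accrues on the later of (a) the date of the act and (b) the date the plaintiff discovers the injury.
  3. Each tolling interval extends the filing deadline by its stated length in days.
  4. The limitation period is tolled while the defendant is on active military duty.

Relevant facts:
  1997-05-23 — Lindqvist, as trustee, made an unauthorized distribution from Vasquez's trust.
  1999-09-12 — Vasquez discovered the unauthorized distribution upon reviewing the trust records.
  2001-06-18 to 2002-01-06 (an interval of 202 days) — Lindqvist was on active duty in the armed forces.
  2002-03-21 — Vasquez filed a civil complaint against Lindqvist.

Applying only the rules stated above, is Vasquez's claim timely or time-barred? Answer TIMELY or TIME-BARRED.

Taking the later of the act (1997-05-23) and discovery (1999-09-12), the claim accrued on 1999-09-12.
Adding the 2 years base period to 1999-09-12 gives a deadline of 2001-09-12, before any tolling.
The period was tolled for 202 days by the defendant's active military service (2001-06-18 to 2002-01-06), pushing the deadline to 2002-04-02.
The 2002-03-21 filing precedes the 2002-04-02 deadline; the claim is timely.

TIMELY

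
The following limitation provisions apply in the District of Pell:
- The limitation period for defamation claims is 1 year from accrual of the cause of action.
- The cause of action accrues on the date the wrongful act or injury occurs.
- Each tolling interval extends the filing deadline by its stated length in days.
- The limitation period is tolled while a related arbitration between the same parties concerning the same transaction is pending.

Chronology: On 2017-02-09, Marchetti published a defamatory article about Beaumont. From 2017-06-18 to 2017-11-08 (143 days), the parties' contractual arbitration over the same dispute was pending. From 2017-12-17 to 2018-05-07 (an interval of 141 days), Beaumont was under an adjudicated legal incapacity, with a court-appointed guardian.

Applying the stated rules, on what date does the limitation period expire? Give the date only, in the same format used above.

2018-07-02

The limitation period began to run on 2017-02-09.
The untolled deadline — 1 year after 2017-02-09 — is 2018-02-09.
The pending related arbitration from 2017-06-18 to 2017-11-08 tolled the period for 143 days, extending the deadline to 2018-07-02.
No stated provision tolls the period for the plaintiff's incapacity, so the interval from 2017-12-17 to 2018-05-07 has no effect on the deadline.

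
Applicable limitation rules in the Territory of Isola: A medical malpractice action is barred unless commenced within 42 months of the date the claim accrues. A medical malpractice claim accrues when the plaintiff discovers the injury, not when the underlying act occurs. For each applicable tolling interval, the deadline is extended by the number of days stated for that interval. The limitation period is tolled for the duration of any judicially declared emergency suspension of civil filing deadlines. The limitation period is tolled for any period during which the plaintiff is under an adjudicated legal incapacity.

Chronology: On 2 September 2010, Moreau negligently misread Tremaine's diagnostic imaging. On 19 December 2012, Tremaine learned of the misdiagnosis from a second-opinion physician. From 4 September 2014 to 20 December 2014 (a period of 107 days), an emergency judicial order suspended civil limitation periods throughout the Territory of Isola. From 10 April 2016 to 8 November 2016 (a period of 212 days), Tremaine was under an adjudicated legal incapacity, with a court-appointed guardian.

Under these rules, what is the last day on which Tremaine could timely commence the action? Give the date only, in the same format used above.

4 May 2017

Under the discovery rule, the claim accrued on 19 December 2012, when Tremaine discovered the injury — not on the 2 September 2010 date of the underlying act.
42 months from 19 December 2012 is 19 June 2016.
Because the emergency suspension of filing deadlines ran from 4 September 2014 to 20 December 2014, the deadline is extended by 107 days to 4 October 2016.
The period was tolled for 212 days by the plaintiff's legal incapacity (10 April 2016 to 8 November 2016), pushing the deadline to 4 May 2017.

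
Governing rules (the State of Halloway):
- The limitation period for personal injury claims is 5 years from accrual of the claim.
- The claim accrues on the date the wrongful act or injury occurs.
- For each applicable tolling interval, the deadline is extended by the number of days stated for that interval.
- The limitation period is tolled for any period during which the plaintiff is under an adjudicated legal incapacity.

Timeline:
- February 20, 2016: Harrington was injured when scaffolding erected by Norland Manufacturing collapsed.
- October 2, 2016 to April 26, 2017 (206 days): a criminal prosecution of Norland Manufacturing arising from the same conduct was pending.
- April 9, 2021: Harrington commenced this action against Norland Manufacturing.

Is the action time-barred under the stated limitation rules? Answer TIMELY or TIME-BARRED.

The limitation period began to run on February 20, 2016.
Adding the 5 years base period to February 20, 2016 gives a deadline of February 20, 2021, before any tolling.
The pending criminal prosecution from October 2, 2016 to April 26, 2017 does not toll the period, because no stated rule makes a criminal prosecution a tolling event.
The April 9, 2021 filing falls after the February 20, 2021 deadline; the claim is time-barred.

TIME-BARRED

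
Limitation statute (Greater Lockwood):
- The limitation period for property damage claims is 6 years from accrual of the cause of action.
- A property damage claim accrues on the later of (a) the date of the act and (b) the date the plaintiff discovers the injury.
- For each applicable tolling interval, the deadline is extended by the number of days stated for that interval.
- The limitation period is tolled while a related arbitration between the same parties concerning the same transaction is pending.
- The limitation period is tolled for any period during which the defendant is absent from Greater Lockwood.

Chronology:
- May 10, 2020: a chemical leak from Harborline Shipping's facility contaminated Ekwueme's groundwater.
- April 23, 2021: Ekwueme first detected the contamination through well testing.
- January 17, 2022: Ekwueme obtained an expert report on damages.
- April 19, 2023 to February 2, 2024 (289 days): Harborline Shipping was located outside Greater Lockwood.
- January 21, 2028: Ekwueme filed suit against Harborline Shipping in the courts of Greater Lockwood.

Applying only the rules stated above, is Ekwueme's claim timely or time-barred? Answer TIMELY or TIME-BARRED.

TIMELY

The claim accrued on April 23, 2021 — the later of the May 10, 2020 act and the April 23, 2021 discovery.
Adding the 6 years base period to April 23, 2021 gives a deadline of April 23, 2027, before any tolling.
The defendant's absence from the jurisdiction from April 19, 2023 to February 2, 2024 tolled the period for 289 days, extending the deadline to February 6, 2028.
The other events in the timeline have no effect on the limitation period under the stated rules.
Filing on January 21, 2028 beat the February 6, 2028 deadline — the action is timely.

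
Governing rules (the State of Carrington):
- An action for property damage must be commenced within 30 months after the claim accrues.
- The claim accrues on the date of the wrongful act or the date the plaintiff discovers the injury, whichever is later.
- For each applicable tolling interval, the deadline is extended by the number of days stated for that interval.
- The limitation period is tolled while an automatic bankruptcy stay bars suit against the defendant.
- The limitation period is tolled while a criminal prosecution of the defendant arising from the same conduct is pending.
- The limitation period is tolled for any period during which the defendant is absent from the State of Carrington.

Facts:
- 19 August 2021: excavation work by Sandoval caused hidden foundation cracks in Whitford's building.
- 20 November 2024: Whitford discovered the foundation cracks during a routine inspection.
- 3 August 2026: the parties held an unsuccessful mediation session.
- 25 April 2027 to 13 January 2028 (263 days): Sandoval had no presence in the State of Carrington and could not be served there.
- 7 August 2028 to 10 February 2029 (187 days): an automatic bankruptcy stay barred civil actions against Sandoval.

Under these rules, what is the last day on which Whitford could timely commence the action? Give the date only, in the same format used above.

Taking the later of the act (19 August 2021) and discovery (20 November 2024), the claim accrued on 20 November 2024.
Adding the 30 months base period to 20 November 2024 gives a deadline of 20 May 2027, before any tolling.
Because the defendant's absence from the jurisdiction ran from 25 April 2027 to 13 January 2028, the deadline is extended by 263 days to 7 February 2028.
The automatic bankruptcy stay starting 7 August 2028 came too late — the period had run on 7 February 2028 — and so does not extend the deadline.
None of the other events listed affects the running of the period under the stated rules.

7 February 2028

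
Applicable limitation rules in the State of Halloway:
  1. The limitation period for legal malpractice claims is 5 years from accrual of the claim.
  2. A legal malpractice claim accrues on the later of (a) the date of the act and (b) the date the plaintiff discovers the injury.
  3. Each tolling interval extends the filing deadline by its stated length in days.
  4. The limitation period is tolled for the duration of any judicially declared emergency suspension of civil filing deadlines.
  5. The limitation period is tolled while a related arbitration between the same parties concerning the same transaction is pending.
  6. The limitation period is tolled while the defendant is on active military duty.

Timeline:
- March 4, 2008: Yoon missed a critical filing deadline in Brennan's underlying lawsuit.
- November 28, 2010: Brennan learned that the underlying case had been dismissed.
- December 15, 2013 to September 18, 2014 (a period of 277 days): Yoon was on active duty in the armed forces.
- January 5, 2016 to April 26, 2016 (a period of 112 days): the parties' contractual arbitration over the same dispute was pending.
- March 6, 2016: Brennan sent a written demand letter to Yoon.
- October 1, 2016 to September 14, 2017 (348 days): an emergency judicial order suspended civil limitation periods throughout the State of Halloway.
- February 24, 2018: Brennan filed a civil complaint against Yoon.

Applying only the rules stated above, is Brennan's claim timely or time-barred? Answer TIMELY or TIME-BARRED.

TIME-BARRED

Taking the later of the act (March 4, 2008) and discovery (November 28, 2010), the claim accrued on November 28, 2010.
The untolled deadline — 5 years after November 28, 2010 — is November 28, 2015.
Because the defendant's active military service ran from December 15, 2013 to September 18, 2014, the deadline is extended by 277 days to August 31, 2016.
The pending related arbitration from January 5, 2016 to April 26, 2016 tolled the period for 112 days, extending the deadline to December 21, 2016.
The period was tolled for 348 days by the emergency suspension of filing deadlines (October 1, 2016 to September 14, 2017), pushing the deadline to December 4, 2017.
The other events in the timeline have no effect on the limitation period under the stated rules.
Filing on February 24, 2018 missed the December 4, 2017 deadline — the action is time-barred.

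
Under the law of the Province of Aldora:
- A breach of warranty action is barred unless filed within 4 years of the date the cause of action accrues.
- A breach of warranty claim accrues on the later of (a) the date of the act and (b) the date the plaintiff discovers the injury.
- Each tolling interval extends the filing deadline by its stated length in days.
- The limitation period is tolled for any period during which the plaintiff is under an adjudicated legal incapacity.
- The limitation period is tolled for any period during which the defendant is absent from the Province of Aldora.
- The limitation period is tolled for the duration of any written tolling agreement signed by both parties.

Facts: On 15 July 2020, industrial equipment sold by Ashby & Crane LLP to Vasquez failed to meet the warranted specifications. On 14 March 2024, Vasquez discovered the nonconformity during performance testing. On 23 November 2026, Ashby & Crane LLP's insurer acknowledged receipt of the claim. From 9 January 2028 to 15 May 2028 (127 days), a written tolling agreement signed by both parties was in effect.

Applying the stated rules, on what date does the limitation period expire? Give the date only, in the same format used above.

19 July 2028

Because discovery on 14 March 2024 post-dates the 15 July 2020 act, accrual under the later-of rule falls on 14 March 2024.
4 years from 14 March 2024 is 14 March 2028.
The written tolling agreement from 9 January 2028 to 15 May 2028 tolled the period for 127 days, extending the deadline to 19 July 2028.
The other events in the timeline have no effect on the limitation period under the stated rules.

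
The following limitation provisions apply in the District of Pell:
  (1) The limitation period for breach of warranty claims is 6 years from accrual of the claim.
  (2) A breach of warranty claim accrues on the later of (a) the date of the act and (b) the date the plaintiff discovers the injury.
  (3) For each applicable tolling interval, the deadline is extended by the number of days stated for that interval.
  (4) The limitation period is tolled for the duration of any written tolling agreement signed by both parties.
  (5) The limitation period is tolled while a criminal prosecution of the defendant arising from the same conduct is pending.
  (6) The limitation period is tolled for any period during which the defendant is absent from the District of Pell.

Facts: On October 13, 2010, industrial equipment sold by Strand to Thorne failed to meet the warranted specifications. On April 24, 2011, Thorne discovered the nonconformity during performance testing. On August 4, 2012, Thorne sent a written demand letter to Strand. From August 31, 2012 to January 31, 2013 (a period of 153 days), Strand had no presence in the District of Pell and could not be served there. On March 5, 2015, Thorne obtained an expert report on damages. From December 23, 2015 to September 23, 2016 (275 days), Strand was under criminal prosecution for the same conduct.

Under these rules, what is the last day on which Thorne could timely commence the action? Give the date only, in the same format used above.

June 26, 2018

Because discovery on April 24, 2011 post-dates the October 13, 2010 act, accrual under the later-of rule falls on April 24, 2011.
6 years from April 24, 2011 is April 24, 2017.
The defendant's absence from the jurisdiction from August 31, 2012 to January 31, 2013 tolled the period for 153 days, extending the deadline to September 24, 2017.
The pending criminal prosecution from December 23, 2015 to September 23, 2016 tolled the period for 275 days, extending the deadline to June 26, 2018.
Nothing else in the chronology tolls or restarts the period.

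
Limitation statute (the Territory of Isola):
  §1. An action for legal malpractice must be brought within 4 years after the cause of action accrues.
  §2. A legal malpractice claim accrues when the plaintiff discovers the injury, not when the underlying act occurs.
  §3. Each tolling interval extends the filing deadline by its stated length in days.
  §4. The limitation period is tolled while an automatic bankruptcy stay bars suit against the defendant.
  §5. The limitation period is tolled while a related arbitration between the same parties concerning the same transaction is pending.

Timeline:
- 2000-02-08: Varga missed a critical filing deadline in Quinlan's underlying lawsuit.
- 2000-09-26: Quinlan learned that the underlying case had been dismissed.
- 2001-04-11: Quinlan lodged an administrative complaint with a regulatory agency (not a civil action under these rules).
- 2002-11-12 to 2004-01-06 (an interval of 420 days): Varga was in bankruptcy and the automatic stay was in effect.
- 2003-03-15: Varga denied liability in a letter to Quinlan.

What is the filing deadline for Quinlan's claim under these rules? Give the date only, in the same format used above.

2005-11-20

The claim did not accrue until Quinlan discovered the injury on 2000-09-26; the 2000-02-08 act date does not start the clock under the stated rule.
4 years from 2000-09-26 is 2004-09-26.
The period was tolled for 420 days by the automatic bankruptcy stay (2002-11-12 to 2004-01-06), pushing the deadline to 2005-11-20.
Nothing else in the chronology tolls or restarts the period.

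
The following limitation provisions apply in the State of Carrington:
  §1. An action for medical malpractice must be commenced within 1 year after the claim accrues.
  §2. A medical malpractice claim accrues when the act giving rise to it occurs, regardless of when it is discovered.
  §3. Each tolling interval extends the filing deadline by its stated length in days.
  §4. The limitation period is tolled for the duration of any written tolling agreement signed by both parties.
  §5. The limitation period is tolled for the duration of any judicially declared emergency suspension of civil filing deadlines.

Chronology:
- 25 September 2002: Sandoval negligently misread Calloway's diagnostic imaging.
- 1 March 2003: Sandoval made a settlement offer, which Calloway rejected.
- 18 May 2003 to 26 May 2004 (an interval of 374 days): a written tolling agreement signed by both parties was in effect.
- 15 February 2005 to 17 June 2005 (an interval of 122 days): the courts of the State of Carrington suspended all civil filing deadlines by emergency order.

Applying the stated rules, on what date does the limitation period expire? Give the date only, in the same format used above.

3 October 2004

The claim accrued on 25 September 2002, the date of the act.
Adding the 1 year base period to 25 September 2002 gives a deadline of 25 September 2003, before any tolling.
The period was tolled for 374 days by the written tolling agreement (18 May 2003 to 26 May 2004), pushing the deadline to 3 October 2004.
The emergency suspension of filing deadlines starting 15 February 2005 came too late — the period had run on 3 October 2004 — and so does not extend the deadline.
The other events in the timeline have no effect on the limitation period under the stated rules.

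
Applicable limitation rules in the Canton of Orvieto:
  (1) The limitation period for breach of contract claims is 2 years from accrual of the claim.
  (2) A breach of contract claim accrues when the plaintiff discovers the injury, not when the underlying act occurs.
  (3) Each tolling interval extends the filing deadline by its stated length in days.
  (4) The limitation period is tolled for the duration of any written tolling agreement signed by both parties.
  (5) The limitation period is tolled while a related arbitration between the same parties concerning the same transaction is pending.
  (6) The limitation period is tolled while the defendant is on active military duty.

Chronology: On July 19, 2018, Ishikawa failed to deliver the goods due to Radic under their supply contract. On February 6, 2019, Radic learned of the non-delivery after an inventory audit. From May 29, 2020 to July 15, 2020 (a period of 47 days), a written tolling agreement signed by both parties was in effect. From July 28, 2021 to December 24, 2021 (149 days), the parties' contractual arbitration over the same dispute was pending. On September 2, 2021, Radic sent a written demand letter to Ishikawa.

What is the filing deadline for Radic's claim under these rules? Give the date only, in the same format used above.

The claim did not accrue until Radic discovered the injury on February 6, 2019; the July 19, 2018 act date does not start the clock under the stated rule.
Adding the 2 years base period to February 6, 2019 gives a deadline of February 6, 2021, before any tolling.
The period was tolled for 47 days by the written tolling agreement (May 29, 2020 to July 15, 2020), pushing the deadline to March 25, 2021.
By the time the pending related arbitration began on July 28, 2021, the limitation period had already expired on March 25, 2021; that interval cannot revive it.
The other events in the timeline have no effect on the limitation period under the stated rules.

March 25, 2021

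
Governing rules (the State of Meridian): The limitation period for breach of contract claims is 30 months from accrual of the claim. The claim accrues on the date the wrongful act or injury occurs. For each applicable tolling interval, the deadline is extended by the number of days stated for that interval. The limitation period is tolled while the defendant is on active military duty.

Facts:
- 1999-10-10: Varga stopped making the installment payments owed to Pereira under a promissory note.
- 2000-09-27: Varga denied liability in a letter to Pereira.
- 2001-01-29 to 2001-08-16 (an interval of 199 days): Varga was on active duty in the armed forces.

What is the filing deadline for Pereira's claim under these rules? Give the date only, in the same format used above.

2002-10-26

The claim accrued on 1999-10-10, the date of the act.
Adding the 30 months base period to 1999-10-10 gives a deadline of 2002-04-10, before any tolling.
The defendant's active military service from 2001-01-29 to 2001-08-16 tolled the period for 199 days, extending the deadline to 2002-10-26.
The other events in the timeline have no effect on the limitation period under the stated rules.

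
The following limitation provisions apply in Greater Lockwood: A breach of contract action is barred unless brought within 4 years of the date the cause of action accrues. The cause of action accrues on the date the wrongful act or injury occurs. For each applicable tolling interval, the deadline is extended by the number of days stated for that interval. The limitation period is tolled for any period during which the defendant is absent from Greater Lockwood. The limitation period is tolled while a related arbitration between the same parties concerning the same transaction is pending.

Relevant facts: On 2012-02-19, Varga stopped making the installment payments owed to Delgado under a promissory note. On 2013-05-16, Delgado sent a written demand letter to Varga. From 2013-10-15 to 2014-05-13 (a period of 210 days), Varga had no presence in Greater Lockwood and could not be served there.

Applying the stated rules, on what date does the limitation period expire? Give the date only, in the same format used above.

2016-09-16

The cause of action accrued on 2012-02-19, the date of the act.
The untolled deadline — 4 years after 2012-02-19 — is 2016-02-19.
Because the defendant's absence from the jurisdiction ran from 2013-10-15 to 2014-05-13, the deadline is extended by 210 days to 2016-09-16.
None of the other events listed affects the running of the period under the stated rules.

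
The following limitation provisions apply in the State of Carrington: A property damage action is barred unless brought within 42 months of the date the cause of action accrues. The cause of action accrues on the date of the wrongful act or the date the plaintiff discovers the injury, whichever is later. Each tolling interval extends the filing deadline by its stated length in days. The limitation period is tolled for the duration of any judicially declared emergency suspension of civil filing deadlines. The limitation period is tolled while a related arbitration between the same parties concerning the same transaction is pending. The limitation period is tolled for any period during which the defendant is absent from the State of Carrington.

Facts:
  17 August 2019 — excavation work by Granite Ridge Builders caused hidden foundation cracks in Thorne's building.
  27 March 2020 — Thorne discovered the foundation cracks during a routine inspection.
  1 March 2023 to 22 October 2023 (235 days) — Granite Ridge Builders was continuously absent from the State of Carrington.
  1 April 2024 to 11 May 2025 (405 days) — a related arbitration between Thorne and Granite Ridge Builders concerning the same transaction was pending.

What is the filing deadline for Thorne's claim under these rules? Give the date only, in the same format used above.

28 June 2025

The claim accrued on 27 March 2020 — the later of the 17 August 2019 act and the 27 March 2020 discovery.
The untolled deadline — 42 months after 27 March 2020 — is 27 September 2023.
The defendant's absence from the jurisdiction from 1 March 2023 to 22 October 2023 tolled the period for 235 days, extending the deadline to 19 May 2024.
Because the pending related arbitration ran from 1 April 2024 to 11 May 2025, the deadline is extended by 405 days to 28 June 2025.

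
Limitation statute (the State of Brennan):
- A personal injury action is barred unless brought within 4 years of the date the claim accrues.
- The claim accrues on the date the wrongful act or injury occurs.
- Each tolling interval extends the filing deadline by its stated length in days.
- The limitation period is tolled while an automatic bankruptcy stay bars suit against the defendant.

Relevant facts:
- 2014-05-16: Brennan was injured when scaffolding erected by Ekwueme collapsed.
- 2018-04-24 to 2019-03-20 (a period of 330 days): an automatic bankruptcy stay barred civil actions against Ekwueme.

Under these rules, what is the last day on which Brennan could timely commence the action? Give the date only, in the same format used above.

2019-04-11

The claim accrued on 2014-05-16, the date of the act.
The untolled deadline — 4 years after 2014-05-16 — is 2018-05-16.
The automatic bankruptcy stay from 2018-04-24 to 2019-03-20 tolled the period for 330 days, extending the deadline to 2019-04-11.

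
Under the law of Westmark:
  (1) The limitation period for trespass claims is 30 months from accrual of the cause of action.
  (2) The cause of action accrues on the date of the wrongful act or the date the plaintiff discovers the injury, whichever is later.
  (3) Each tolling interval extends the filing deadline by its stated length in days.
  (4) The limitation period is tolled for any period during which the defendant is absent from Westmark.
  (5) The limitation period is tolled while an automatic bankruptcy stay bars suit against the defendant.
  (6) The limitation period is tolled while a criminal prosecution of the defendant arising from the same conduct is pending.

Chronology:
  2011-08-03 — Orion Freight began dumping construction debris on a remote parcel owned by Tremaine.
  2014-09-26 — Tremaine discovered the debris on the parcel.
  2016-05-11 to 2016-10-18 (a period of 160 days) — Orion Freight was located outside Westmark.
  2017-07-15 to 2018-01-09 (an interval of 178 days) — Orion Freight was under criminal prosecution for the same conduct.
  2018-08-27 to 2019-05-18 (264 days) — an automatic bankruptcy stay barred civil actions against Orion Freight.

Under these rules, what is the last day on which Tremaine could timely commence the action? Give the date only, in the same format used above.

The claim accrued on 2014-09-26 — the later of the 2011-08-03 act and the 2014-09-26 discovery.
Adding the 30 months base period to 2014-09-26 gives a deadline of 2017-03-26, before any tolling.
Because the defendant's absence from the jurisdiction ran from 2016-05-11 to 2016-10-18, the deadline is extended by 160 days to 2017-09-02.
The pending criminal prosecution from 2017-07-15 to 2018-01-09 tolled the period for 178 days, extending the deadline to 2018-02-27.
The automatic bankruptcy stay starting 2018-08-27 came too late — the period had run on 2018-02-27 — and so does not extend the deadline.

2018-02-27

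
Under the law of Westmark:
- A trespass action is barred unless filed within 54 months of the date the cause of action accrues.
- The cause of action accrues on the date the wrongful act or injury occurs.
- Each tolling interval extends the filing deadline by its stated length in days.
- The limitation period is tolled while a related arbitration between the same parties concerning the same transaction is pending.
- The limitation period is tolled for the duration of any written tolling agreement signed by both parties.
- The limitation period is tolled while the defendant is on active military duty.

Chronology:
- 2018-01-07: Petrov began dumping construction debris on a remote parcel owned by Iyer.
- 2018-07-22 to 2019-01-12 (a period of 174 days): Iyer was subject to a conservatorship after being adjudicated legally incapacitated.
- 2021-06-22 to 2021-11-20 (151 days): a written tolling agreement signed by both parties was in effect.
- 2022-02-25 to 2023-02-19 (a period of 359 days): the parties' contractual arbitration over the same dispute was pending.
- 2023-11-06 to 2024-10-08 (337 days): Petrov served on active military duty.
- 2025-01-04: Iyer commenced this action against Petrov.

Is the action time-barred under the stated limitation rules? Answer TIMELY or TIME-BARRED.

TIME-BARRED

The claim accrued on 2018-01-07, when the wrongful act occurred.
Adding the 54 months base period to 2018-01-07 gives a deadline of 2022-07-07, before any tolling.
The period was tolled for 151 days by the written tolling agreement (2021-06-22 to 2021-11-20), pushing the deadline to 2022-12-05.
Because the pending related arbitration ran from 2022-02-25 to 2023-02-19, the deadline is extended by 359 days to 2023-11-29.
Because the defendant's active military service ran from 2023-11-06 to 2024-10-08, the deadline is extended by 337 days to 2024-10-31.
No stated provision tolls the period for the plaintiff's incapacity, so the interval from 2018-07-22 to 2019-01-12 has no effect on the deadline.
Filing on 2025-01-04 missed the 2024-10-31 deadline — the action is time-barred.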